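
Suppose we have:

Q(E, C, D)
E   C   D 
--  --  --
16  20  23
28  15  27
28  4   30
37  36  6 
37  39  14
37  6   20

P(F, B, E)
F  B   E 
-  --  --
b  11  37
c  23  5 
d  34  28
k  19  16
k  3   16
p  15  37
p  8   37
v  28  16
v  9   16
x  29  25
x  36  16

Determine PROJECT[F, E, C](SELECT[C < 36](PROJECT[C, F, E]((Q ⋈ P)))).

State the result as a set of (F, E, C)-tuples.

{(b, 37, 6), (d, 28, 15), (d, 28, 4), (k, 16, 20), (p, 37, 6), (v, 16, 20), (x, 16, 20)}

Natural join on E: {(16, 20, 23, k, 19), (16, 20, 23, k, 3), (16, 20, 23, v, 28), (16, 20, 23, v, 9), (16, 20, 23, x, 36), (28, 15, 27, d, 34), (28, 4, 30, d, 34), (37, 36, 6, b, 11), (37, 36, 6, p, 15), (37, 36, 6, p, 8), (37, 39, 14, b, 11), (37, 39, 14, p, 15), (37, 39, 14, p, 8), (37, 6, 20, b, 11), (37, 6, 20, p, 15), (37, 6, 20, p, 8)}
Projecting to C, F, E (5 duplicate(s) eliminated): {(15, d, 28), (20, k, 16), (20, v, 16), (20, x, 16), (36, b, 37), (36, p, 37), (39, b, 37), (39, p, 37), (4, d, 28), (6, b, 37), (6, p, 37)}
Filtering on C < 36 leaves {(15, d, 28), (20, k, 16), (20, v, 16), (20, x, 16), (4, d, 28), (6, b, 37), (6, p, 37)}.
Projecting to F, E, C: {(b, 37, 6), (d, 28, 15), (d, 28, 4), (k, 16, 20), (p, 37, 6), (v, 16, 20), (x, 16, 20)}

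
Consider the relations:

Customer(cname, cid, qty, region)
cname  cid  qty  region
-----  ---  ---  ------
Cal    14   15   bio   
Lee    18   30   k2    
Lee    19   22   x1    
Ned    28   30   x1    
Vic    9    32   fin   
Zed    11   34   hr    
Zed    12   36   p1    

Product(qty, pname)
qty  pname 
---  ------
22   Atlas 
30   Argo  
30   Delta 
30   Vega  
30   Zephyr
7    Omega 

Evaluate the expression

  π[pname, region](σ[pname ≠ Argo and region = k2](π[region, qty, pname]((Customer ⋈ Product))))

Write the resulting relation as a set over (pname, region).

Customer ⋈ Product (natural join on qty): {(Lee, 18, 30, k2, Argo), (Lee, 18, 30, k2, Delta), (Lee, 18, 30, k2, Vega), (Lee, 18, 30, k2, Zephyr), (Lee, 19, 22, x1, Atlas), (Ned, 28, 30, x1, Argo), (Ned, 28, 30, x1, Delta), (Ned, 28, 30, x1, Vega), (Ned, 28, 30, x1, Zephyr)}
Projecting to region, qty, pname: {(k2, 30, Argo), (k2, 30, Delta), (k2, 30, Vega), (k2, 30, Zephyr), (x1, 22, Atlas), (x1, 30, Argo), (x1, 30, Delta), (x1, 30, Vega), (x1, 30, Zephyr)}
Filtering on pname ≠ Argo and region = k2 leaves {(k2, 30, Delta), (k2, 30, Vega), (k2, 30, Zephyr)}.
Projecting to pname, region: {(Delta, k2), (Vega, k2), (Zephyr, k2)}

{(Delta, k2), (Vega, k2), (Zephyr, k2)}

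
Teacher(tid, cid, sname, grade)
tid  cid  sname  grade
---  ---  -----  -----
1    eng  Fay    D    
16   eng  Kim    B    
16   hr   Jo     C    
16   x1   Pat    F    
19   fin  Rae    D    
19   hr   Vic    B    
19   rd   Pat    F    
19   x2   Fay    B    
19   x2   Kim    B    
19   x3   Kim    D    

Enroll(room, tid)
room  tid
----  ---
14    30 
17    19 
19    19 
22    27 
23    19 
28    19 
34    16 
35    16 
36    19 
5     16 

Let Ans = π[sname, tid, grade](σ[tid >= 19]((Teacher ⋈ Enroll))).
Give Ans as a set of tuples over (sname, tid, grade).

Joining Teacher and Enroll on tid yields {(16, eng, Kim, B, 34), (16, eng, Kim, B, 35), (16, eng, Kim, B, 5), (16, hr, Jo, C, 34), (16, hr, Jo, C, 35), (16, hr, Jo, C, 5), (16, x1, Pat, F, 34), (16, x1, Pat, F, 35), (16, x1, Pat, F, 5), (19, fin, Rae, D, 17), (19, fin, Rae, D, 19), (19, fin, Rae, D, 23), (19, fin, Rae, D, 28), (19, fin, Rae, D, 36), (19, hr, Vic, B, 17), (19, hr, Vic, B, 19), (19, hr, Vic, B, 23), (19, hr, Vic, B, 28), (19, hr, Vic, B, 36), (19, rd, Pat, F, 17), (19, rd, Pat, F, 19), (19, rd, Pat, F, 23), (19, rd, Pat, F, 28), (19, rd, Pat, F, 36), (19, x2, Fay, B, 17), (19, x2, Fay, B, 19), (19, x2, Fay, B, 23), (19, x2, Fay, B, 28), (19, x2, Fay, B, 36), (19, x2, Kim, B, 17), (19, x2, Kim, B, 19), (19, x2, Kim, B, 23), (19, x2, Kim, B, 28), (19, x2, Kim, B, 36), (19, x3, Kim, D, 17), (19, x3, Kim, D, 19), (19, x3, Kim, D, 23), (19, x3, Kim, D, 28), (19, x3, Kim, D, 36)}.
Selection tid >= 19: {(19, fin, Rae, D, 17), (19, fin, Rae, D, 19), (19, fin, Rae, D, 23), (19, fin, Rae, D, 28), (19, fin, Rae, D, 36), (19, hr, Vic, B, 17), (19, hr, Vic, B, 19), (19, hr, Vic, B, 23), (19, hr, Vic, B, 28), (19, hr, Vic, B, 36), (19, rd, Pat, F, 17), (19, rd, Pat, F, 19), (19, rd, Pat, F, 23), (19, rd, Pat, F, 28), (19, rd, Pat, F, 36), (19, x2, Fay, B, 17), (19, x2, Fay, B, 19), (19, x2, Fay, B, 23), (19, x2, Fay, B, 28), (19, x2, Fay, B, 36), (19, x2, Kim, B, 17), (19, x2, Kim, B, 19), (19, x2, Kim, B, 23), (19, x2, Kim, B, 28), (19, x2, Kim, B, 36), (19, x3, Kim, D, 17), (19, x3, Kim, D, 19), (19, x3, Kim, D, 23), (19, x3, Kim, D, 28), (19, x3, Kim, D, 36)}
Keep only column(s) sname, tid, grade (24 duplicate(s) eliminated): {(Fay, 19, B), (Kim, 19, B), (Kim, 19, D), (Pat, 19, F), (Rae, 19, D), (Vic, 19, B)}

{(Fay, 19, B), (Kim, 19, B), (Kim, 19, D), (Pat, 19, F), (Rae, 19, D), (Vic, 19, B)}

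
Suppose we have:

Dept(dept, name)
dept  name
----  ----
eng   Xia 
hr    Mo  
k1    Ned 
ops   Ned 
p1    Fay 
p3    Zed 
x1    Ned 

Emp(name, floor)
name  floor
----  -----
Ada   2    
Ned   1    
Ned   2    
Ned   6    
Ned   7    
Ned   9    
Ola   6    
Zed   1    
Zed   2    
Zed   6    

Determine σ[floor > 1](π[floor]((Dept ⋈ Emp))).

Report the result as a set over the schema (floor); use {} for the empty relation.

Natural join on name: {(k1, Ned, 1), (k1, Ned, 2), (k1, Ned, 6), (k1, Ned, 7), (k1, Ned, 9), (ops, Ned, 1), (ops, Ned, 2), (ops, Ned, 6), (ops, Ned, 7), (ops, Ned, 9), (p3, Zed, 1), (p3, Zed, 2), (p3, Zed, 6), (x1, Ned, 1), (x1, Ned, 2), (x1, Ned, 6), (x1, Ned, 7), (x1, Ned, 9)}
π_{floor} gives {1, 2, 6, 7, 9} (13 duplicate(s) eliminated).
Apply σ_{floor > 1}; surviving tuples: {2, 6, 7, 9}

{2, 6, 7, 9}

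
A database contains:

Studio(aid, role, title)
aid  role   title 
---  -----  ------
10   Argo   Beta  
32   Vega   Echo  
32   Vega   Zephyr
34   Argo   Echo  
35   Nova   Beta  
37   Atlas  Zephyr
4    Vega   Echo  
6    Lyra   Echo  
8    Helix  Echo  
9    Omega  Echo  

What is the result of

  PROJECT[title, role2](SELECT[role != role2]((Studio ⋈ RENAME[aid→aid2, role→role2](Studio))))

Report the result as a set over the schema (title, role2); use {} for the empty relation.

ρ[aid→aid2, role→role2]: schema becomes (aid2, role2, title); tuples unchanged.
Joining Studio and RENAME[aid→aid2, role→role2](Studio) on title yields {(10, Argo, Beta, 10, Argo), (10, Argo, Beta, 35, Nova), (32, Vega, Echo, 32, Vega), (32, Vega, Echo, 34, Argo), (32, Vega, Echo, 4, Vega), (32, Vega, Echo, 6, Lyra), (32, Vega, Echo, 8, Helix), (32, Vega, Echo, 9, Omega), (32, Vega, Zephyr, 32, Vega), (32, Vega, Zephyr, 37, Atlas), (34, Argo, Echo, 32, Vega), (34, Argo, Echo, 34, Argo), (34, Argo, Echo, 4, Vega), (34, Argo, Echo, 6, Lyra), (34, Argo, Echo, 8, Helix), (34, Argo, Echo, 9, Omega), (35, Nova, Beta, 10, Argo), (35, Nova, Beta, 35, Nova), (37, Atlas, Zephyr, 32, Vega), (37, Atlas, Zephyr, 37, Atlas), (4, Vega, Echo, 32, Vega), (4, Vega, Echo, 34, Argo), (4, Vega, Echo, 4, Vega), (4, Vega, Echo, 6, Lyra), (4, Vega, Echo, 8, Helix), (4, Vega, Echo, 9, Omega), (6, Lyra, Echo, 32, Vega), (6, Lyra, Echo, 34, Argo), (6, Lyra, Echo, 4, Vega), (6, Lyra, Echo, 6, Lyra), (6, Lyra, Echo, 8, Helix), (6, Lyra, Echo, 9, Omega), (8, Helix, Echo, 32, Vega), (8, Helix, Echo, 34, Argo), (8, Helix, Echo, 4, Vega), (8, Helix, Echo, 6, Lyra), (8, Helix, Echo, 8, Helix), (8, Helix, Echo, 9, Omega), (9, Omega, Echo, 32, Vega), (9, Omega, Echo, 34, Argo), (9, Omega, Echo, 4, Vega), (9, Omega, Echo, 6, Lyra), (9, Omega, Echo, 8, Helix), (9, Omega, Echo, 9, Omega)}.
Apply σ_{role != role2}; surviving tuples: {(10, Argo, Beta, 35, Nova), (32, Vega, Echo, 34, Argo), (32, Vega, Echo, 6, Lyra), (32, Vega, Echo, 8, Helix), (32, Vega, Echo, 9, Omega), (32, Vega, Zephyr, 37, Atlas), (34, Argo, Echo, 32, Vega), (34, Argo, Echo, 4, Vega), (34, Argo, Echo, 6, Lyra), (34, Argo, Echo, 8, Helix), (34, Argo, Echo, 9, Omega), (35, Nova, Beta, 10, Argo), (37, Atlas, Zephyr, 32, Vega), (4, Vega, Echo, 34, Argo), (4, Vega, Echo, 6, Lyra), (4, Vega, Echo, 8, Helix), (4, Vega, Echo, 9, Omega), (6, Lyra, Echo, 32, Vega), (6, Lyra, Echo, 34, Argo), (6, Lyra, Echo, 4, Vega), (6, Lyra, Echo, 8, Helix), (6, Lyra, Echo, 9, Omega), (8, Helix, Echo, 32, Vega), (8, Helix, Echo, 34, Argo), (8, Helix, Echo, 4, Vega), (8, Helix, Echo, 6, Lyra), (8, Helix, Echo, 9, Omega), (9, Omega, Echo, 32, Vega), (9, Omega, Echo, 34, Argo), (9, Omega, Echo, 4, Vega), (9, Omega, Echo, 6, Lyra), (9, Omega, Echo, 8, Helix)}
π_{title, role2} gives {(Beta, Argo), (Beta, Nova), (Echo, Argo), (Echo, Helix), (Echo, Lyra), (Echo, Omega), (Echo, Vega), (Zephyr, Atlas), (Zephyr, Vega)} (23 duplicate(s) eliminated).

{(Beta, Argo), (Beta, Nova), (Echo, Argo), (Echo, Helix), (Echo, Lyra), (Echo, Omega), (Echo, Vega), (Zephyr, Atlas), (Zephyr, Vega)}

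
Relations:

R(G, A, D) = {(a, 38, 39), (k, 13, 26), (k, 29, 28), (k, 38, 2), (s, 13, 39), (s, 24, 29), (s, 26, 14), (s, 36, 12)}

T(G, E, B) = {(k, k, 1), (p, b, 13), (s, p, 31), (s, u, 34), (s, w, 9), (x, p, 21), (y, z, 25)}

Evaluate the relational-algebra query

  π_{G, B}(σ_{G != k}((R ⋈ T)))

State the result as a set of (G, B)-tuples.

{(s, 31), (s, 34), (s, 9)}

Natural join on G: {(k, 13, 26, k, 1), (k, 29, 28, k, 1), (k, 38, 2, k, 1), (s, 13, 39, p, 31), (s, 13, 39, u, 34), (s, 13, 39, w, 9), (s, 24, 29, p, 31), (s, 24, 29, u, 34), (s, 24, 29, w, 9), (s, 26, 14, p, 31), (s, 26, 14, u, 34), (s, 26, 14, w, 9), (s, 36, 12, p, 31), (s, 36, 12, u, 34), (s, 36, 12, w, 9)}
Selection G != k: {(s, 13, 39, p, 31), (s, 13, 39, u, 34), (s, 13, 39, w, 9), (s, 24, 29, p, 31), (s, 24, 29, u, 34), (s, 24, 29, w, 9), (s, 26, 14, p, 31), (s, 26, 14, u, 34), (s, 26, 14, w, 9), (s, 36, 12, p, 31), (s, 36, 12, u, 34), (s, 36, 12, w, 9)}
π_{G, B} gives {(s, 31), (s, 34), (s, 9)} (9 duplicate(s) eliminated).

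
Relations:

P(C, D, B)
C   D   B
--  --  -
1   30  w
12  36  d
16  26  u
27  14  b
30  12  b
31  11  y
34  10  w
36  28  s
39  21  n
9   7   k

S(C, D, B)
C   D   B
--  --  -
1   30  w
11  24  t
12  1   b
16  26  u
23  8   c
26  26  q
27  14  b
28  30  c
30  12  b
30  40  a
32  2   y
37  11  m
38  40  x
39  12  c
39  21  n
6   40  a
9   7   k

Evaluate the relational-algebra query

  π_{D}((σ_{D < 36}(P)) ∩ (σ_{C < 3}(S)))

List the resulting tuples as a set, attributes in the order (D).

{30}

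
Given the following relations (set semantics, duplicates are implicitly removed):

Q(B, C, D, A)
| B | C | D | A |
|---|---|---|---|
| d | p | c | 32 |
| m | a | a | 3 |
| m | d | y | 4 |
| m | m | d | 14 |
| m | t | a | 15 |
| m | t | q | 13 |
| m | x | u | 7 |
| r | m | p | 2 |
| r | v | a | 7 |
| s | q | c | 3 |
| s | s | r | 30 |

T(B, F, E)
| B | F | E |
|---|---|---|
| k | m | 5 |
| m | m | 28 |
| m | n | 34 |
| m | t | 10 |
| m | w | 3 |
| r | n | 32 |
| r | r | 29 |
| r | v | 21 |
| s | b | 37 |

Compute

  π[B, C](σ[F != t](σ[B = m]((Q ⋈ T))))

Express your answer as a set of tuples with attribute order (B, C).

{(m, a), (m, d), (m, m), (m, t), (m, x)}

Q ⋈ T (natural join on B): {(m, a, a, 3, m, 28), (m, a, a, 3, n, 34), (m, a, a, 3, t, 10), (m, a, a, 3, w, 3), (m, d, y, 4, m, 28), (m, d, y, 4, n, 34), (m, d, y, 4, t, 10), (m, d, y, 4, w, 3), (m, m, d, 14, m, 28), (m, m, d, 14, n, 34), (m, m, d, 14, t, 10), (m, m, d, 14, w, 3), (m, t, a, 15, m, 28), (m, t, a, 15, n, 34), (m, t, a, 15, t, 10), (m, t, a, 15, w, 3), (m, t, q, 13, m, 28), (m, t, q, 13, n, 34), (m, t, q, 13, t, 10), (m, t, q, 13, w, 3), (m, x, u, 7, m, 28), (m, x, u, 7, n, 34), (m, x, u, 7, t, 10), (m, x, u, 7, w, 3), (r, m, p, 2, n, 32), (r, m, p, 2, r, 29), (r, m, p, 2, v, 21), (r, v, a, 7, n, 32), (r, v, a, 7, r, 29), (r, v, a, 7, v, 21), (s, q, c, 3, b, 37), (s, s, r, 30, b, 37)}
Filtering on B = m leaves {(m, a, a, 3, m, 28), (m, a, a, 3, n, 34), (m, a, a, 3, t, 10), (m, a, a, 3, w, 3), (m, d, y, 4, m, 28), (m, d, y, 4, n, 34), (m, d, y, 4, t, 10), (m, d, y, 4, w, 3), (m, m, d, 14, m, 28), (m, m, d, 14, n, 34), (m, m, d, 14, t, 10), (m, m, d, 14, w, 3), (m, t, a, 15, m, 28), (m, t, a, 15, n, 34), (m, t, a, 15, t, 10), (m, t, a, 15, w, 3), (m, t, q, 13, m, 28), (m, t, q, 13, n, 34), (m, t, q, 13, t, 10), (m, t, q, 13, w, 3), (m, x, u, 7, m, 28), (m, x, u, 7, n, 34), (m, x, u, 7, t, 10), (m, x, u, 7, w, 3)}.
Filtering on F != t leaves {(m, a, a, 3, m, 28), (m, a, a, 3, n, 34), (m, a, a, 3, w, 3), (m, d, y, 4, m, 28), (m, d, y, 4, n, 34), (m, d, y, 4, w, 3), (m, m, d, 14, m, 28), (m, m, d, 14, n, 34), (m, m, d, 14, w, 3), (m, t, a, 15, m, 28), (m, t, a, 15, n, 34), (m, t, a, 15, w, 3), (m, t, q, 13, m, 28), (m, t, q, 13, n, 34), (m, t, q, 13, w, 3), (m, x, u, 7, m, 28), (m, x, u, 7, n, 34), (m, x, u, 7, w, 3)}.
π_{B, C} gives {(m, a), (m, d), (m, m), (m, t), (m, x)} (13 duplicate(s) eliminated).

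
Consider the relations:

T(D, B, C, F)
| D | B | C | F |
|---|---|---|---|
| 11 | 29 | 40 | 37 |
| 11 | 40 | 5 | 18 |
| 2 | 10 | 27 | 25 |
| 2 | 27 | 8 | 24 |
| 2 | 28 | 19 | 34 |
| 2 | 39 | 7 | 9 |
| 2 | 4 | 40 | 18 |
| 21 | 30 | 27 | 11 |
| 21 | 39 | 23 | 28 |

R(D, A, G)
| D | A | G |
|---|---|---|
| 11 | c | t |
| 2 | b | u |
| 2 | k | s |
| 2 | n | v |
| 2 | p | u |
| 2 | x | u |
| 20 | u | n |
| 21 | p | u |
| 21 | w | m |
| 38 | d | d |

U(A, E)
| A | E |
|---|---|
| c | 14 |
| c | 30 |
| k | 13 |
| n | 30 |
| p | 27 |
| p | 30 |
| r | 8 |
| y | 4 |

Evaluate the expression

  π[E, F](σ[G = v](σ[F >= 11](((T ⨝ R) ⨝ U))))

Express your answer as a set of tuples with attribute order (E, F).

Joining T and R on D yields {(11, 29, 40, 37, c, t), (11, 40, 5, 18, c, t), (2, 10, 27, 25, b, u), (2, 10, 27, 25, k, s), (2, 10, 27, 25, n, v), (2, 10, 27, 25, p, u), (2, 10, 27, 25, x, u), (2, 27, 8, 24, b, u), (2, 27, 8, 24, k, s), (2, 27, 8, 24, n, v), (2, 27, 8, 24, p, u), (2, 27, 8, 24, x, u), (2, 28, 19, 34, b, u), (2, 28, 19, 34, k, s), (2, 28, 19, 34, n, v), (2, 28, 19, 34, p, u), (2, 28, 19, 34, x, u), (2, 39, 7, 9, b, u), (2, 39, 7, 9, k, s), (2, 39, 7, 9, n, v), (2, 39, 7, 9, p, u), (2, 39, 7, 9, x, u), (2, 4, 40, 18, b, u), (2, 4, 40, 18, k, s), (2, 4, 40, 18, n, v), (2, 4, 40, 18, p, u), (2, 4, 40, 18, x, u), (21, 30, 27, 11, p, u), (21, 30, 27, 11, w, m), (21, 39, 23, 28, p, u), (21, 39, 23, 28, w, m)}.
Joining (T ⨝ R) and U on A yields {(11, 29, 40, 37, c, t, 14), (11, 29, 40, 37, c, t, 30), (11, 40, 5, 18, c, t, 14), (11, 40, 5, 18, c, t, 30), (2, 10, 27, 25, k, s, 13), (2, 10, 27, 25, n, v, 30), (2, 10, 27, 25, p, u, 27), (2, 10, 27, 25, p, u, 30), (2, 27, 8, 24, k, s, 13), (2, 27, 8, 24, n, v, 30), (2, 27, 8, 24, p, u, 27), (2, 27, 8, 24, p, u, 30), (2, 28, 19, 34, k, s, 13), (2, 28, 19, 34, n, v, 30), (2, 28, 19, 34, p, u, 27), (2, 28, 19, 34, p, u, 30), (2, 39, 7, 9, k, s, 13), (2, 39, 7, 9, n, v, 30), (2, 39, 7, 9, p, u, 27), (2, 39, 7, 9, p, u, 30), (2, 4, 40, 18, k, s, 13), (2, 4, 40, 18, n, v, 30), (2, 4, 40, 18, p, u, 27), (2, 4, 40, 18, p, u, 30), (21, 30, 27, 11, p, u, 27), (21, 30, 27, 11, p, u, 30), (21, 39, 23, 28, p, u, 27), (21, 39, 23, 28, p, u, 30)}.
Apply σ_{F >= 11}; surviving tuples: {(11, 29, 40, 37, c, t, 14), (11, 29, 40, 37, c, t, 30), (11, 40, 5, 18, c, t, 14), (11, 40, 5, 18, c, t, 30), (2, 10, 27, 25, k, s, 13), (2, 10, 27, 25, n, v, 30), (2, 10, 27, 25, p, u, 27), (2, 10, 27, 25, p, u, 30), (2, 27, 8, 24, k, s, 13), (2, 27, 8, 24, n, v, 30), (2, 27, 8, 24, p, u, 27), (2, 27, 8, 24, p, u, 30), (2, 28, 19, 34, k, s, 13), (2, 28, 19, 34, n, v, 30), (2, 28, 19, 34, p, u, 27), (2, 28, 19, 34, p, u, 30), (2, 4, 40, 18, k, s, 13), (2, 4, 40, 18, n, v, 30), (2, 4, 40, 18, p, u, 27), (2, 4, 40, 18, p, u, 30), (21, 30, 27, 11, p, u, 27), (21, 30, 27, 11, p, u, 30), (21, 39, 23, 28, p, u, 27), (21, 39, 23, 28, p, u, 30)}
Apply σ_{G = v}; surviving tuples: {(2, 10, 27, 25, n, v, 30), (2, 27, 8, 24, n, v, 30), (2, 28, 19, 34, n, v, 30), (2, 4, 40, 18, n, v, 30)}
π[E, F]: project onto (E, F) → {(30, 18), (30, 24), (30, 25), (30, 34)}

{(30, 18), (30, 24), (30, 25), (30, 34)}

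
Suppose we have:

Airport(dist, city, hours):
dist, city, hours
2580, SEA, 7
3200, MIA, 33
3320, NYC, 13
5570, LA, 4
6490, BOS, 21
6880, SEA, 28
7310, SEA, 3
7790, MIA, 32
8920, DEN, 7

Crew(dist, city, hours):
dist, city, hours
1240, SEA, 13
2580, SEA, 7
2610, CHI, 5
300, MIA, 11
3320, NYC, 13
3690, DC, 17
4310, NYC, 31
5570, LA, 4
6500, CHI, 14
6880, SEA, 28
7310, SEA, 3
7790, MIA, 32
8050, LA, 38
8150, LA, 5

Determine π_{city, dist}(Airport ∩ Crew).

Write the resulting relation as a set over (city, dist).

{(LA, 5570), (MIA, 7790), (NYC, 3320), (SEA, 2580), (SEA, 6880), (SEA, 7310)}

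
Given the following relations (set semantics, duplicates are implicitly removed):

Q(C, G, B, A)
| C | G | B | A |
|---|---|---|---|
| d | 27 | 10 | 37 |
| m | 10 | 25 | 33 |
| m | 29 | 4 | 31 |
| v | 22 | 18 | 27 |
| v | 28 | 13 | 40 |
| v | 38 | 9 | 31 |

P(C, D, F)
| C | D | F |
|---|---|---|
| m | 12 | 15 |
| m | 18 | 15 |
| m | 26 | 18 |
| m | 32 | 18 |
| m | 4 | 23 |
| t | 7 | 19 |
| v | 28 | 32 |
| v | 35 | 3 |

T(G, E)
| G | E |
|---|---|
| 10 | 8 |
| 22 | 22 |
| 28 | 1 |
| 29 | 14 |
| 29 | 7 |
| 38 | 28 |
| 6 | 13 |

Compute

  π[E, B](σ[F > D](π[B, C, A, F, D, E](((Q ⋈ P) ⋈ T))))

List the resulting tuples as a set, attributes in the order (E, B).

{(1, 13), (14, 4), (22, 18), (28, 9), (7, 4), (8, 25)}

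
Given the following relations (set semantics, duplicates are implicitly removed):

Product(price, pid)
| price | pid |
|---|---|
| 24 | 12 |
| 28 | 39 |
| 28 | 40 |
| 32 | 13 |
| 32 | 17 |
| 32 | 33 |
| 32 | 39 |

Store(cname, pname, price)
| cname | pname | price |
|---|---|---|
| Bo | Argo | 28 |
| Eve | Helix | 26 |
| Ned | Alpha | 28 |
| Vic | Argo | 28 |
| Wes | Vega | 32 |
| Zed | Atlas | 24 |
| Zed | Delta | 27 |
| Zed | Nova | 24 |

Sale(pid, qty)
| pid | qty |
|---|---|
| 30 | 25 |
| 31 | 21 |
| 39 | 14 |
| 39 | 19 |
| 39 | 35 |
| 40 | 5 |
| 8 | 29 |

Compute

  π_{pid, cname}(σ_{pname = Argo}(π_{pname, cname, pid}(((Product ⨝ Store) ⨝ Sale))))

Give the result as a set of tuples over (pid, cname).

Product ⋈ Store (natural join on price): {(24, 12, Zed, Atlas), (24, 12, Zed, Nova), (28, 39, Bo, Argo), (28, 39, Ned, Alpha), (28, 39, Vic, Argo), (28, 40, Bo, Argo), (28, 40, Ned, Alpha), (28, 40, Vic, Argo), (32, 13, Wes, Vega), (32, 17, Wes, Vega), (32, 33, Wes, Vega), (32, 39, Wes, Vega)}
(Product ⨝ Store) ⋈ Sale (natural join on pid): {(28, 39, Bo, Argo, 14), (28, 39, Bo, Argo, 19), (28, 39, Bo, Argo, 35), (28, 39, Ned, Alpha, 14), (28, 39, Ned, Alpha, 19), (28, 39, Ned, Alpha, 35), (28, 39, Vic, Argo, 14), (28, 39, Vic, Argo, 19), (28, 39, Vic, Argo, 35), (28, 40, Bo, Argo, 5), (28, 40, Ned, Alpha, 5), (28, 40, Vic, Argo, 5), (32, 39, Wes, Vega, 14), (32, 39, Wes, Vega, 19), (32, 39, Wes, Vega, 35)}
Keep only column(s) pname, cname, pid (8 duplicate(s) eliminated): {(Alpha, Ned, 39), (Alpha, Ned, 40), (Argo, Bo, 39), (Argo, Bo, 40), (Argo, Vic, 39), (Argo, Vic, 40), (Vega, Wes, 39)}
Apply σ_{pname = Argo}; surviving tuples: {(Argo, Bo, 39), (Argo, Bo, 40), (Argo, Vic, 39), (Argo, Vic, 40)}
Keep only column(s) pid, cname: {(39, Bo), (39, Vic), (40, Bo), (40, Vic)}

{(39, Bo), (39, Vic), (40, Bo), (40, Vic)}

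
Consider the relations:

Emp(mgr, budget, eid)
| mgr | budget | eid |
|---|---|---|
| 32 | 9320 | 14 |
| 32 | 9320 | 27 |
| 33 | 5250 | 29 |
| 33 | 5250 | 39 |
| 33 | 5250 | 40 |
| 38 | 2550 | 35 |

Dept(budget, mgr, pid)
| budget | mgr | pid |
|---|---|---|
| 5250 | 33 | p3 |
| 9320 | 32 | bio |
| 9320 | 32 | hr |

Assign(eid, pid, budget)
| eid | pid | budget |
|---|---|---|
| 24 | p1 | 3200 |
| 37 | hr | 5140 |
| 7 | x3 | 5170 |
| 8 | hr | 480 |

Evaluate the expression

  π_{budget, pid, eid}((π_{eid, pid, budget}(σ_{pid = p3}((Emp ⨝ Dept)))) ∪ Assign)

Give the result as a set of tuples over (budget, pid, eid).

{(3200, p1, 24), (480, hr, 8), (5140, hr, 37), (5170, x3, 7), (5250, p3, 29), (5250, p3, 39), (5250, p3, 40)}

Emp ⋈ Dept (natural join on mgr, budget): {(32, 9320, 14, bio), (32, 9320, 14, hr), (32, 9320, 27, bio), (32, 9320, 27, hr), (33, 5250, 29, p3), (33, 5250, 39, p3), (33, 5250, 40, p3)}
Apply σ_{pid = p3}; surviving tuples: {(33, 5250, 29, p3), (33, 5250, 39, p3), (33, 5250, 40, p3)}
π[eid, pid, budget]: project onto (eid, pid, budget) → {(29, p3, 5250), (39, p3, 5250), (40, p3, 5250)}
Set union of the two operands is {(24, p1, 3200), (29, p3, 5250), (37, hr, 5140), (39, p3, 5250), (40, p3, 5250), (7, x3, 5170), (8, hr, 480)}.
π[budget, pid, eid]: project onto (budget, pid, eid) → {(3200, p1, 24), (480, hr, 8), (5140, hr, 37), (5170, x3, 7), (5250, p3, 29), (5250, p3, 39), (5250, p3, 40)}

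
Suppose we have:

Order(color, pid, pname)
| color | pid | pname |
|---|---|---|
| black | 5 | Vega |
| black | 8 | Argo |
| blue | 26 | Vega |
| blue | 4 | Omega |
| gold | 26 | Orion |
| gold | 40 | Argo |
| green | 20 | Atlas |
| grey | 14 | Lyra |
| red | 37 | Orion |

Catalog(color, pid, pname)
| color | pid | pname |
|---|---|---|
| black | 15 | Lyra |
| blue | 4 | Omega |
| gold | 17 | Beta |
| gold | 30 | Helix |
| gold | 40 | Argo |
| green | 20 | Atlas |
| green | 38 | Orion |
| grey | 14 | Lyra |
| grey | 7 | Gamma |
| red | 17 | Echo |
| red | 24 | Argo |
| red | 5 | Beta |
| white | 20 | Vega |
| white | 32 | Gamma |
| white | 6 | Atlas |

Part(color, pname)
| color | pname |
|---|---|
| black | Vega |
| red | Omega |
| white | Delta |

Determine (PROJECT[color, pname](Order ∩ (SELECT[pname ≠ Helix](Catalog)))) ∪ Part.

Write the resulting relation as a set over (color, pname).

{(black, Vega), (blue, Omega), (gold, Argo), (green, Atlas), (grey, Lyra), (red, Omega), (white, Delta)}

σ[pname ≠ Helix]: keep tuples satisfying pname ≠ Helix → {(black, 15, Lyra), (blue, 4, Omega), (gold, 17, Beta), (gold, 40, Argo), (green, 20, Atlas), (green, 38, Orion), (grey, 14, Lyra), (grey, 7, Gamma), (red, 17, Echo), (red, 24, Argo), (red, 5, Beta), (white, 20, Vega), (white, 32, Gamma), (white, 6, Atlas)}
Taking the intersection: {(blue, 4, Omega), (gold, 40, Argo), (green, 20, Atlas), (grey, 14, Lyra)}
Projecting to color, pname: {(blue, Omega), (gold, Argo), (green, Atlas), (grey, Lyra)}
Taking the union: {(black, Vega), (blue, Omega), (gold, Argo), (green, Atlas), (grey, Lyra), (red, Omega), (white, Delta)}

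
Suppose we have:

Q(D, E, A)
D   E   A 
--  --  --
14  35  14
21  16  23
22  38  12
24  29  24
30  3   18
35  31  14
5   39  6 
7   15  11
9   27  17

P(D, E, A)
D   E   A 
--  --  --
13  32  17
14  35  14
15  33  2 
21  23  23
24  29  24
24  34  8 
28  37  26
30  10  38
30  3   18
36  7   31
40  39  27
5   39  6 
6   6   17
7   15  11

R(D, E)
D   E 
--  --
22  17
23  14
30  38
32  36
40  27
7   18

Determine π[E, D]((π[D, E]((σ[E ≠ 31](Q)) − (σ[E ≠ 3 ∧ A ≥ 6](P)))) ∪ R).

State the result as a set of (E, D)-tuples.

Apply σ_{E ≠ 31}; surviving tuples: {(14, 35, 14), (21, 16, 23), (22, 38, 12), (24, 29, 24), (30, 3, 18), (5, 39, 6), (7, 15, 11), (9, 27, 17)}
Apply σ_{E ≠ 3 ∧ A ≥ 6}; surviving tuples: {(13, 32, 17), (14, 35, 14), (21, 23, 23), (24, 29, 24), (24, 34, 8), (28, 37, 26), (30, 10, 38), (36, 7, 31), (40, 39, 27), (5, 39, 6), (6, 6, 17), (7, 15, 11)}
Difference: {(14, 35, 14), (21, 16, 23), (22, 38, 12), (24, 29, 24), (30, 3, 18), (5, 39, 6), (7, 15, 11), (9, 27, 17)} with {(13, 32, 17), (14, 35, 14), (21, 23, 23), (24, 29, 24), (24, 34, 8), (28, 37, 26), (30, 10, 38), (36, 7, 31), (40, 39, 27), (5, 39, 6), (6, 6, 17), (7, 15, 11)} → {(21, 16, 23), (22, 38, 12), (30, 3, 18), (9, 27, 17)}
π_{D, E} gives {(21, 16), (22, 38), (30, 3), (9, 27)}.
Union: {(21, 16), (22, 38), (30, 3), (9, 27)} with {(22, 17), (23, 14), (30, 38), (32, 36), (40, 27), (7, 18)} → {(21, 16), (22, 17), (22, 38), (23, 14), (30, 3), (30, 38), (32, 36), (40, 27), (7, 18), (9, 27)}
π_{E, D} gives {(14, 23), (16, 21), (17, 22), (18, 7), (27, 40), (27, 9), (3, 30), (36, 32), (38, 22), (38, 30)}.

{(14, 23), (16, 21), (17, 22), (18, 7), (27, 40), (27, 9), (3, 30), (36, 32), (38, 22), (38, 30)}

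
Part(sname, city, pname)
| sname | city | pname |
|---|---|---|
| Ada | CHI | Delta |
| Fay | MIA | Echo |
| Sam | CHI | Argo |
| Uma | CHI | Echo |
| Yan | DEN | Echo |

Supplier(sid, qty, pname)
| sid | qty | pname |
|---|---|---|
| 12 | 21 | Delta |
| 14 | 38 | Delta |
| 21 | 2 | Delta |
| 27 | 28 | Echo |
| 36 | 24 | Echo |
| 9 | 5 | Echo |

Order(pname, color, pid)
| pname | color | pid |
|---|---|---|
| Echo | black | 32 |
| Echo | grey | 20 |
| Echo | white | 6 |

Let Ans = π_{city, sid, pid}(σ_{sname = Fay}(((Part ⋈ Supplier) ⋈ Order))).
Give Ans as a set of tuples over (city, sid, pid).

Part ⋈ Supplier (natural join on pname): {(Ada, CHI, Delta, 12, 21), (Ada, CHI, Delta, 14, 38), (Ada, CHI, Delta, 21, 2), (Fay, MIA, Echo, 27, 28), (Fay, MIA, Echo, 36, 24), (Fay, MIA, Echo, 9, 5), (Uma, CHI, Echo, 27, 28), (Uma, CHI, Echo, 36, 24), (Uma, CHI, Echo, 9, 5), (Yan, DEN, Echo, 27, 28), (Yan, DEN, Echo, 36, 24), (Yan, DEN, Echo, 9, 5)}
(Part ⋈ Supplier) ⋈ Order (natural join on pname): {(Fay, MIA, Echo, 27, 28, black, 32), (Fay, MIA, Echo, 27, 28, grey, 20), (Fay, MIA, Echo, 27, 28, white, 6), (Fay, MIA, Echo, 36, 24, black, 32), (Fay, MIA, Echo, 36, 24, grey, 20), (Fay, MIA, Echo, 36, 24, white, 6), (Fay, MIA, Echo, 9, 5, black, 32), (Fay, MIA, Echo, 9, 5, grey, 20), (Fay, MIA, Echo, 9, 5, white, 6), (Uma, CHI, Echo, 27, 28, black, 32), (Uma, CHI, Echo, 27, 28, grey, 20), (Uma, CHI, Echo, 27, 28, white, 6), (Uma, CHI, Echo, 36, 24, black, 32), (Uma, CHI, Echo, 36, 24, grey, 20), (Uma, CHI, Echo, 36, 24, white, 6), (Uma, CHI, Echo, 9, 5, black, 32), (Uma, CHI, Echo, 9, 5, grey, 20), (Uma, CHI, Echo, 9, 5, white, 6), (Yan, DEN, Echo, 27, 28, black, 32), (Yan, DEN, Echo, 27, 28, grey, 20), (Yan, DEN, Echo, 27, 28, white, 6), (Yan, DEN, Echo, 36, 24, black, 32), (Yan, DEN, Echo, 36, 24, grey, 20), (Yan, DEN, Echo, 36, 24, white, 6), (Yan, DEN, Echo, 9, 5, black, 32), (Yan, DEN, Echo, 9, 5, grey, 20), (Yan, DEN, Echo, 9, 5, white, 6)}
Selection sname = Fay: {(Fay, MIA, Echo, 27, 28, black, 32), (Fay, MIA, Echo, 27, 28, grey, 20), (Fay, MIA, Echo, 27, 28, white, 6), (Fay, MIA, Echo, 36, 24, black, 32), (Fay, MIA, Echo, 36, 24, grey, 20), (Fay, MIA, Echo, 36, 24, white, 6), (Fay, MIA, Echo, 9, 5, black, 32), (Fay, MIA, Echo, 9, 5, grey, 20), (Fay, MIA, Echo, 9, 5, white, 6)}
π_{city, sid, pid} gives {(MIA, 27, 20), (MIA, 27, 32), (MIA, 27, 6), (MIA, 36, 20), (MIA, 36, 32), (MIA, 36, 6), (MIA, 9, 20), (MIA, 9, 32), (MIA, 9, 6)}.

{(MIA, 27, 20), (MIA, 27, 32), (MIA, 27, 6), (MIA, 36, 20), (MIA, 36, 32), (MIA, 36, 6), (MIA, 9, 20), (MIA, 9, 32), (MIA, 9, 6)}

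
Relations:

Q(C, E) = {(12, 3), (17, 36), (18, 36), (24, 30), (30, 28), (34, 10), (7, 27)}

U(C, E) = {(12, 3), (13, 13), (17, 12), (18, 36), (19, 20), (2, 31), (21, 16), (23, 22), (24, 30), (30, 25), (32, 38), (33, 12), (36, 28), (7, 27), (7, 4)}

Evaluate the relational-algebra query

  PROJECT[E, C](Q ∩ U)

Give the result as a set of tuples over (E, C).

Set intersection of the two operands is {(12, 3), (18, 36), (24, 30), (7, 27)}.
π_{E, C} gives {(27, 7), (3, 12), (30, 24), (36, 18)}.

{(27, 7), (3, 12), (30, 24), (36, 18)}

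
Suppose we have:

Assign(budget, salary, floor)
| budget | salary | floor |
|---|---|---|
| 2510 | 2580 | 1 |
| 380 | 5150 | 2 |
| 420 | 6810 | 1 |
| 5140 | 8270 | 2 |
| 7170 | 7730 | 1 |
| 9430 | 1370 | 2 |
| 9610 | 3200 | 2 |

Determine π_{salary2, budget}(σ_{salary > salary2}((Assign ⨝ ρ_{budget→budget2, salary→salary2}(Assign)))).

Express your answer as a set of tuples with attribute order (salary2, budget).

ρ[budget→budget2, salary→salary2]: schema becomes (budget2, salary2, floor); tuples unchanged.
Assign ⋈ ρ_{budget→budget2, salary→salary2}(Assign) (natural join on floor): {(2510, 2580, 1, 2510, 2580), (2510, 2580, 1, 420, 6810), (2510, 2580, 1, 7170, 7730), (380, 5150, 2, 380, 5150), (380, 5150, 2, 5140, 8270), (380, 5150, 2, 9430, 1370), (380, 5150, 2, 9610, 3200), (420, 6810, 1, 2510, 2580), (420, 6810, 1, 420, 6810), (420, 6810, 1, 7170, 7730), (5140, 8270, 2, 380, 5150), (5140, 8270, 2, 5140, 8270), (5140, 8270, 2, 9430, 1370), (5140, 8270, 2, 9610, 3200), (7170, 7730, 1, 2510, 2580), (7170, 7730, 1, 420, 6810), (7170, 7730, 1, 7170, 7730), (9430, 1370, 2, 380, 5150), (9430, 1370, 2, 5140, 8270), (9430, 1370, 2, 9430, 1370), (9430, 1370, 2, 9610, 3200), (9610, 3200, 2, 380, 5150), (9610, 3200, 2, 5140, 8270), (9610, 3200, 2, 9430, 1370), (9610, 3200, 2, 9610, 3200)}
σ[salary > salary2]: keep tuples satisfying salary > salary2 → {(380, 5150, 2, 9430, 1370), (380, 5150, 2, 9610, 3200), (420, 6810, 1, 2510, 2580), (5140, 8270, 2, 380, 5150), (5140, 8270, 2, 9430, 1370), (5140, 8270, 2, 9610, 3200), (7170, 7730, 1, 2510, 2580), (7170, 7730, 1, 420, 6810), (9610, 3200, 2, 9430, 1370)}
π[salary2, budget]: project onto (salary2, budget) → {(1370, 380), (1370, 5140), (1370, 9610), (2580, 420), (2580, 7170), (3200, 380), (3200, 5140), (5150, 5140), (6810, 7170)}

{(1370, 380), (1370, 5140), (1370, 9610), (2580, 420), (2580, 7170), (3200, 380), (3200, 5140), (5150, 5140), (6810, 7170)}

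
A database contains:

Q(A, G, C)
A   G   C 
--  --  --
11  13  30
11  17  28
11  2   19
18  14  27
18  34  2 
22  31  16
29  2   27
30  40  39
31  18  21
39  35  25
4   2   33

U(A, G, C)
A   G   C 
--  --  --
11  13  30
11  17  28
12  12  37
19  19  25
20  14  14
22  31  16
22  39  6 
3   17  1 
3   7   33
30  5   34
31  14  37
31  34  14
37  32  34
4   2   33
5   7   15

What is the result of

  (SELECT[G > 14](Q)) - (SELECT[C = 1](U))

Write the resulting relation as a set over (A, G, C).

Selection G > 14: {(11, 17, 28), (18, 34, 2), (22, 31, 16), (30, 40, 39), (31, 18, 21), (39, 35, 25)}
Selection C = 1: {(3, 17, 1)}
Taking the difference: {(11, 17, 28), (18, 34, 2), (22, 31, 16), (30, 40, 39), (31, 18, 21), (39, 35, 25)}

{(11, 17, 28), (18, 34, 2), (22, 31, 16), (30, 40, 39), (31, 18, 21), (39, 35, 25)}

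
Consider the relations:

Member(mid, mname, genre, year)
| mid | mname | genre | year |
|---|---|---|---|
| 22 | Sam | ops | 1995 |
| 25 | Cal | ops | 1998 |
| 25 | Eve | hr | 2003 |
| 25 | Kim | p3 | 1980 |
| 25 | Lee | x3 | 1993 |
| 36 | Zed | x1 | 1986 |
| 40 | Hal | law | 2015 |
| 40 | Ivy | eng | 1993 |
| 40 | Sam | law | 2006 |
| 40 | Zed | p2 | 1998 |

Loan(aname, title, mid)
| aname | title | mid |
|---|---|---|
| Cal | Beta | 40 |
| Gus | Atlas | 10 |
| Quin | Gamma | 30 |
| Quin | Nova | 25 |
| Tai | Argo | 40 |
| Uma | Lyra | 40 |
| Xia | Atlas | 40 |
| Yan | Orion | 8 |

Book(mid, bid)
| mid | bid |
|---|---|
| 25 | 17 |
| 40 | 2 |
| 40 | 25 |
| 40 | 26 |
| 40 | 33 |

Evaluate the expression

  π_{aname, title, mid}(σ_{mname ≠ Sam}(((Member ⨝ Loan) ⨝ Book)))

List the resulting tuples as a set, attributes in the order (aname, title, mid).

{(Cal, Beta, 40), (Quin, Nova, 25), (Tai, Argo, 40), (Uma, Lyra, 40), (Xia, Atlas, 40)}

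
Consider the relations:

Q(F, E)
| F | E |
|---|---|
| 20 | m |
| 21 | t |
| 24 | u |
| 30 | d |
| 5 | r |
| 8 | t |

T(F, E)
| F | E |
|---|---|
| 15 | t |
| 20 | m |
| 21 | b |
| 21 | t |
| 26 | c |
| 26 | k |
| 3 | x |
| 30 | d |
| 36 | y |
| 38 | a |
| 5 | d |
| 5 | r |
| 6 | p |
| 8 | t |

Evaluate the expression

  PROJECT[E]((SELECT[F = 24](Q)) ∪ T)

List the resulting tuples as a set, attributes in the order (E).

σ[F = 24]: keep tuples satisfying F = 24 → {(24, u)}
Taking the union: {(15, t), (20, m), (21, b), (21, t), (24, u), (26, c), (26, k), (3, x), (30, d), (36, y), (38, a), (5, d), (5, r), (6, p), (8, t)}
Keep only column(s) E (3 duplicate(s) eliminated): {a, b, c, d, k, m, p, r, t, u, x, y}

{a, b, c, d, k, m, p, r, t, u, x, y}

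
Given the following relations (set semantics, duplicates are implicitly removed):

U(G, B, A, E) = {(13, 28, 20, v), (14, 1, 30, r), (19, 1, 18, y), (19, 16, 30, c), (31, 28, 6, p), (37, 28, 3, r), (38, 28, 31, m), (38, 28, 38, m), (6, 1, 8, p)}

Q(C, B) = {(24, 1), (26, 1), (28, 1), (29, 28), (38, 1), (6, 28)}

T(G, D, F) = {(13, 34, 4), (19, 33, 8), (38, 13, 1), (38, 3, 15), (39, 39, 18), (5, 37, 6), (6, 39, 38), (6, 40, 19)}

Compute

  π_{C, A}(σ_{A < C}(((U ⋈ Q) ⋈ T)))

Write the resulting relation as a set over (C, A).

{(24, 18), (24, 8), (26, 18), (26, 8), (28, 18), (28, 8), (29, 20), (38, 18), (38, 8)}

U ⋈ Q (natural join on B): {(13, 28, 20, v, 29), (13, 28, 20, v, 6), (14, 1, 30, r, 24), (14, 1, 30, r, 26), (14, 1, 30, r, 28), (14, 1, 30, r, 38), (19, 1, 18, y, 24), (19, 1, 18, y, 26), (19, 1, 18, y, 28), (19, 1, 18, y, 38), (31, 28, 6, p, 29), (31, 28, 6, p, 6), (37, 28, 3, r, 29), (37, 28, 3, r, 6), (38, 28, 31, m, 29), (38, 28, 31, m, 6), (38, 28, 38, m, 29), (38, 28, 38, m, 6), (6, 1, 8, p, 24), (6, 1, 8, p, 26), (6, 1, 8, p, 28), (6, 1, 8, p, 38)}
(U ⋈ Q) ⋈ T (natural join on G): {(13, 28, 20, v, 29, 34, 4), (13, 28, 20, v, 6, 34, 4), (19, 1, 18, y, 24, 33, 8), (19, 1, 18, y, 26, 33, 8), (19, 1, 18, y, 28, 33, 8), (19, 1, 18, y, 38, 33, 8), (38, 28, 31, m, 29, 13, 1), (38, 28, 31, m, 29, 3, 15), (38, 28, 31, m, 6, 13, 1), (38, 28, 31, m, 6, 3, 15), (38, 28, 38, m, 29, 13, 1), (38, 28, 38, m, 29, 3, 15), (38, 28, 38, m, 6, 13, 1), (38, 28, 38, m, 6, 3, 15), (6, 1, 8, p, 24, 39, 38), (6, 1, 8, p, 24, 40, 19), (6, 1, 8, p, 26, 39, 38), (6, 1, 8, p, 26, 40, 19), (6, 1, 8, p, 28, 39, 38), (6, 1, 8, p, 28, 40, 19), (6, 1, 8, p, 38, 39, 38), (6, 1, 8, p, 38, 40, 19)}
Filtering on A < C leaves {(13, 28, 20, v, 29, 34, 4), (19, 1, 18, y, 24, 33, 8), (19, 1, 18, y, 26, 33, 8), (19, 1, 18, y, 28, 33, 8), (19, 1, 18, y, 38, 33, 8), (6, 1, 8, p, 24, 39, 38), (6, 1, 8, p, 24, 40, 19), (6, 1, 8, p, 26, 39, 38), (6, 1, 8, p, 26, 40, 19), (6, 1, 8, p, 28, 39, 38), (6, 1, 8, p, 28, 40, 19), (6, 1, 8, p, 38, 39, 38), (6, 1, 8, p, 38, 40, 19)}.
Keep only column(s) C, A (4 duplicate(s) eliminated): {(24, 18), (24, 8), (26, 18), (26, 8), (28, 18), (28, 8), (29, 20), (38, 18), (38, 8)}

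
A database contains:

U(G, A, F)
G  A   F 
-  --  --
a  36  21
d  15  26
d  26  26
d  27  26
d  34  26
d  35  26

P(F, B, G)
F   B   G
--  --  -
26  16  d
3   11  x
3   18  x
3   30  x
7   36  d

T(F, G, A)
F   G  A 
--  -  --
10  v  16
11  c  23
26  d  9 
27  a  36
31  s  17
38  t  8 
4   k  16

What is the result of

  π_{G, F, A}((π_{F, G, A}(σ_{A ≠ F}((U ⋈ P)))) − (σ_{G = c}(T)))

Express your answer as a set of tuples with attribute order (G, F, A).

U ⋈ P (natural join on G, F): {(d, 15, 26, 16), (d, 26, 26, 16), (d, 27, 26, 16), (d, 34, 26, 16), (d, 35, 26, 16)}
Apply σ_{A ≠ F}; surviving tuples: {(d, 15, 26, 16), (d, 27, 26, 16), (d, 34, 26, 16), (d, 35, 26, 16)}
π[F, G, A]: project onto (F, G, A) → {(26, d, 15), (26, d, 27), (26, d, 34), (26, d, 35)}
Apply σ_{G = c}; surviving tuples: {(11, c, 23)}
Set difference of the two operands is {(26, d, 15), (26, d, 27), (26, d, 34), (26, d, 35)}.
π[G, F, A]: project onto (G, F, A) → {(d, 26, 15), (d, 26, 27), (d, 26, 34), (d, 26, 35)}

{(d, 26, 15), (d, 26, 27), (d, 26, 34), (d, 26, 35)}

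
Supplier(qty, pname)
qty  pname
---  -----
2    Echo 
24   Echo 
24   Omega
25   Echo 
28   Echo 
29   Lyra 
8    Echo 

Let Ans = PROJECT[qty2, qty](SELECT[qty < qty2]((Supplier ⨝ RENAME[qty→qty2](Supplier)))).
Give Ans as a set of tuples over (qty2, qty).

ρ[qty→qty2]: schema becomes (qty2, pname); tuples unchanged.
Joining Supplier and RENAME[qty→qty2](Supplier) on pname yields {(2, Echo, 2), (2, Echo, 24), (2, Echo, 25), (2, Echo, 28), (2, Echo, 8), (24, Echo, 2), (24, Echo, 24), (24, Echo, 25), (24, Echo, 28), (24, Echo, 8), (24, Omega, 24), (25, Echo, 2), (25, Echo, 24), (25, Echo, 25), (25, Echo, 28), (25, Echo, 8), (28, Echo, 2), (28, Echo, 24), (28, Echo, 25), (28, Echo, 28), (28, Echo, 8), (29, Lyra, 29), (8, Echo, 2), (8, Echo, 24), (8, Echo, 25), (8, Echo, 28), (8, Echo, 8)}.
Selection qty < qty2: {(2, Echo, 24), (2, Echo, 25), (2, Echo, 28), (2, Echo, 8), (24, Echo, 25), (24, Echo, 28), (25, Echo, 28), (8, Echo, 24), (8, Echo, 25), (8, Echo, 28)}
Projecting to qty2, qty: {(24, 2), (24, 8), (25, 2), (25, 24), (25, 8), (28, 2), (28, 24), (28, 25), (28, 8), (8, 2)}

{(24, 2), (24, 8), (25, 2), (25, 24), (25, 8), (28, 2), (28, 24), (28, 25), (28, 8), (8, 2)}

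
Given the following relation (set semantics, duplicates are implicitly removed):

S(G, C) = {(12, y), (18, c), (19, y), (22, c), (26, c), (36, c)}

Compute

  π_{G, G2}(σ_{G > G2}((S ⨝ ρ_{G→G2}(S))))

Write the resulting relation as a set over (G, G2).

ρ[G→G2]: schema becomes (G2, C); tuples unchanged.
Joining S and ρ_{G→G2}(S) on C yields {(12, y, 12), (12, y, 19), (18, c, 18), (18, c, 22), (18, c, 26), (18, c, 36), (19, y, 12), (19, y, 19), (22, c, 18), (22, c, 22), (22, c, 26), (22, c, 36), (26, c, 18), (26, c, 22), (26, c, 26), (26, c, 36), (36, c, 18), (36, c, 22), (36, c, 26), (36, c, 36)}.
Selection G > G2: {(19, y, 12), (22, c, 18), (26, c, 18), (26, c, 22), (36, c, 18), (36, c, 22), (36, c, 26)}
Projecting to G, G2: {(19, 12), (22, 18), (26, 18), (26, 22), (36, 18), (36, 22), (36, 26)}

{(19, 12), (22, 18), (26, 18), (26, 22), (36, 18), (36, 22), (36, 26)}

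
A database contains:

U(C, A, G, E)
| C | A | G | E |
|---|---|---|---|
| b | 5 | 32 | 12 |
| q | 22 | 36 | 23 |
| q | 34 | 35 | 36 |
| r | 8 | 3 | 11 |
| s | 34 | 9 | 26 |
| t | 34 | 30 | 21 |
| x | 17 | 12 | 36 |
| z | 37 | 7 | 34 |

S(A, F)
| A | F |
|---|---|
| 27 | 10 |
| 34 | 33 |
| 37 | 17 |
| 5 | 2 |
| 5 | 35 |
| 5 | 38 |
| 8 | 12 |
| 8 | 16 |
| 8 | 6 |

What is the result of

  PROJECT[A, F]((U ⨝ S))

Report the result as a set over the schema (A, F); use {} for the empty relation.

{(34, 33), (37, 17), (5, 2), (5, 35), (5, 38), (8, 12), (8, 16), (8, 6)}

Natural join on A: {(b, 5, 32, 12, 2), (b, 5, 32, 12, 35), (b, 5, 32, 12, 38), (q, 34, 35, 36, 33), (r, 8, 3, 11, 12), (r, 8, 3, 11, 16), (r, 8, 3, 11, 6), (s, 34, 9, 26, 33), (t, 34, 30, 21, 33), (z, 37, 7, 34, 17)}
π[A, F]: project onto (A, F) (2 duplicate(s) eliminated) → {(34, 33), (37, 17), (5, 2), (5, 35), (5, 38), (8, 12), (8, 16), (8, 6)}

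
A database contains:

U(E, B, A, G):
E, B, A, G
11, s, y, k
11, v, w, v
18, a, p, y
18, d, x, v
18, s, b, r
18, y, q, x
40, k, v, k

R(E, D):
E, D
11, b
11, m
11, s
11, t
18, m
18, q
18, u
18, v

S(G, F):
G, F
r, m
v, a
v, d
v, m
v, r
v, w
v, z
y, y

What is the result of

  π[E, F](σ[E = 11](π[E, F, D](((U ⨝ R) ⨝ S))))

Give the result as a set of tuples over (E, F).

Joining U and R on E yields {(11, s, y, k, b), (11, s, y, k, m), (11, s, y, k, s), (11, s, y, k, t), (11, v, w, v, b), (11, v, w, v, m), (11, v, w, v, s), (11, v, w, v, t), (18, a, p, y, m), (18, a, p, y, q), (18, a, p, y, u), (18, a, p, y, v), (18, d, x, v, m), (18, d, x, v, q), (18, d, x, v, u), (18, d, x, v, v), (18, s, b, r, m), (18, s, b, r, q), (18, s, b, r, u), (18, s, b, r, v), (18, y, q, x, m), (18, y, q, x, q), (18, y, q, x, u), (18, y, q, x, v)}.
Joining (U ⨝ R) and S on G yields {(11, v, w, v, b, a), (11, v, w, v, b, d), (11, v, w, v, b, m), (11, v, w, v, b, r), (11, v, w, v, b, w), (11, v, w, v, b, z), (11, v, w, v, m, a), (11, v, w, v, m, d), (11, v, w, v, m, m), (11, v, w, v, m, r), (11, v, w, v, m, w), (11, v, w, v, m, z), (11, v, w, v, s, a), (11, v, w, v, s, d), (11, v, w, v, s, m), (11, v, w, v, s, r), (11, v, w, v, s, w), (11, v, w, v, s, z), (11, v, w, v, t, a), (11, v, w, v, t, d), (11, v, w, v, t, m), (11, v, w, v, t, r), (11, v, w, v, t, w), (11, v, w, v, t, z), (18, a, p, y, m, y), (18, a, p, y, q, y), (18, a, p, y, u, y), (18, a, p, y, v, y), (18, d, x, v, m, a), (18, d, x, v, m, d), (18, d, x, v, m, m), (18, d, x, v, m, r), (18, d, x, v, m, w), (18, d, x, v, m, z), (18, d, x, v, q, a), (18, d, x, v, q, d), (18, d, x, v, q, m), (18, d, x, v, q, r), (18, d, x, v, q, w), (18, d, x, v, q, z), (18, d, x, v, u, a), (18, d, x, v, u, d), (18, d, x, v, u, m), (18, d, x, v, u, r), (18, d, x, v, u, w), (18, d, x, v, u, z), (18, d, x, v, v, a), (18, d, x, v, v, d), (18, d, x, v, v, m), (18, d, x, v, v, r), (18, d, x, v, v, w), (18, d, x, v, v, z), (18, s, b, r, m, m), (18, s, b, r, q, m), (18, s, b, r, u, m), (18, s, b, r, v, m)}.
Projecting to E, F, D (4 duplicate(s) eliminated): {(11, a, b), (11, a, m), (11, a, s), (11, a, t), (11, d, b), (11, d, m), (11, d, s), (11, d, t), (11, m, b), (11, m, m), (11, m, s), (11, m, t), (11, r, b), (11, r, m), (11, r, s), (11, r, t), (11, w, b), (11, w, m), (11, w, s), (11, w, t), (11, z, b), (11, z, m), (11, z, s), (11, z, t), (18, a, m), (18, a, q), (18, a, u), (18, a, v), (18, d, m), (18, d, q), (18, d, u), (18, d, v), (18, m, m), (18, m, q), (18, m, u), (18, m, v), (18, r, m), (18, r, q), (18, r, u), (18, r, v), (18, w, m), (18, w, q), (18, w, u), (18, w, v), (18, y, m), (18, y, q), (18, y, u), (18, y, v), (18, z, m), (18, z, q), (18, z, u), (18, z, v)}
Filtering on E = 11 leaves {(11, a, b), (11, a, m), (11, a, s), (11, a, t), (11, d, b), (11, d, m), (11, d, s), (11, d, t), (11, m, b), (11, m, m), (11, m, s), (11, m, t), (11, r, b), (11, r, m), (11, r, s), (11, r, t), (11, w, b), (11, w, m), (11, w, s), (11, w, t), (11, z, b), (11, z, m), (11, z, s), (11, z, t)}.
Projecting to E, F (18 duplicate(s) eliminated): {(11, a), (11, d), (11, m), (11, r), (11, w), (11, z)}

{(11, a), (11, d), (11, m), (11, r), (11, w), (11, z)}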